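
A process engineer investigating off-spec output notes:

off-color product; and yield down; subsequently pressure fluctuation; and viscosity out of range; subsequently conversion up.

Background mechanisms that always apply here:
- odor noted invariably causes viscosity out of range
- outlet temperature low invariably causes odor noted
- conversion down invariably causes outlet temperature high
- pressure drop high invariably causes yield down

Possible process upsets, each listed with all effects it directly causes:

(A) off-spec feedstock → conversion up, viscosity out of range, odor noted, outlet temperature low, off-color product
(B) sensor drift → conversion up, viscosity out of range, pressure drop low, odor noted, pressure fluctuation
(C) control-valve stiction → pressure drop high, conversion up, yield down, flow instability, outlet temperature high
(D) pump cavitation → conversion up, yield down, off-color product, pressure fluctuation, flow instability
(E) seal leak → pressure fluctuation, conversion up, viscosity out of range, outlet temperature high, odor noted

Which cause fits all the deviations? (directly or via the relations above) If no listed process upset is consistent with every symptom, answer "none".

none

Per-candidate check:
(A) off-spec feedstock — does not account for yield down, pressure fluctuation
(B) sensor drift — off-color product ✗; yield down ✗; pressure fluctuation ✓; viscosity out of range ✓; conversion up ✓
(C) control-valve stiction — off-color product ✗; yield down ✓; pressure fluctuation ✗; viscosity out of range ✗; conversion up ✓
(D) pump cavitation — off-color product ✓; yield down ✓; pressure fluctuation ✓; viscosity out of range ✗; conversion up ✓
(E) seal leak — off-color product ✗; yield down ✗; pressure fluctuation ✓; viscosity out of range ✓; conversion up ✓
Every candidate fails on at least one observation.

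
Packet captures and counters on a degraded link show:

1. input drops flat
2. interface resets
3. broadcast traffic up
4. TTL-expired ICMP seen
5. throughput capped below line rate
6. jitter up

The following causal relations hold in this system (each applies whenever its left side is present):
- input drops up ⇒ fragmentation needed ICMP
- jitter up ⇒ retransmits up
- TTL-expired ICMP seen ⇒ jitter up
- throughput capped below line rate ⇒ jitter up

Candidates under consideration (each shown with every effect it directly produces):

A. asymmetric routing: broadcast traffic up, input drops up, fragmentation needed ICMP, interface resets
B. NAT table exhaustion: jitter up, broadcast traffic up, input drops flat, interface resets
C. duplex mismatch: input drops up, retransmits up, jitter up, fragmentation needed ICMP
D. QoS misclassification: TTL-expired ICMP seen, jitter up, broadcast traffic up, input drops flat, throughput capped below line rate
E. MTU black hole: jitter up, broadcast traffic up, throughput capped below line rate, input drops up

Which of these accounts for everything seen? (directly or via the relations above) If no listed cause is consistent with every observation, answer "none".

For each candidate, compare predicted effects to what was observed:
(A) asymmetric routing — input drops flat ✗; interface resets ✓; broadcast traffic up ✓; TTL-expired ICMP seen ✗; throughput capped below line rate ✗; jitter up ✗
(B) NAT table exhaustion — input drops flat ✓; interface resets ✓; broadcast traffic up ✓; TTL-expired ICMP seen ✗; throughput capped below line rate ✗; jitter up ✓
(C) duplex mismatch — fails on input drops flat, interface resets, broadcast traffic up, TTL-expired ICMP seen, throughput capped below line rate (predicts input drops up, not input drops flat)
(D) QoS misclassification — does not account for interface resets
(E) MTU black hole — fails on input drops flat, interface resets, TTL-expired ICMP seen (predicts input drops up, not input drops flat)
No candidate is consistent with all observations.

none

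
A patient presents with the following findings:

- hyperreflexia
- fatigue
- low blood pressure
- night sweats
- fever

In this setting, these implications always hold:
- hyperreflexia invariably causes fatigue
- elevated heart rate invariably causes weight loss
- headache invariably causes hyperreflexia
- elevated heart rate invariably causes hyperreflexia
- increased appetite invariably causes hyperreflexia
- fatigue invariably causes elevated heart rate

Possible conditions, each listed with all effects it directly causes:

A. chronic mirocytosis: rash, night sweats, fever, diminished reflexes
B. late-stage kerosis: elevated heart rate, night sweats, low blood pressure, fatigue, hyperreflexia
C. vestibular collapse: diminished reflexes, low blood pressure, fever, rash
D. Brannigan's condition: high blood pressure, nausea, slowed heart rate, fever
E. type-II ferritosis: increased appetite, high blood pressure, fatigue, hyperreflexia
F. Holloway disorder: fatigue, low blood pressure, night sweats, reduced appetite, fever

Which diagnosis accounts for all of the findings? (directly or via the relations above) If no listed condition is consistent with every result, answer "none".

Per-candidate check:
(A) chronic mirocytosis — hyperreflexia NO; fatigue NO; low blood pressure NO; night sweats yes; fever yes
(B) late-stage kerosis — does not account for fever
(C) vestibular collapse — hyperreflexia NO; fatigue NO; low blood pressure yes; night sweats NO; fever yes
(D) Brannigan's condition — hyperreflexia NO; fatigue NO; low blood pressure NO; night sweats NO; fever yes
(E) type-II ferritosis — fails on low blood pressure, night sweats, fever (predicts high blood pressure, not low blood pressure)
(F) Holloway disorder — accounts for every observation (hyperreflexia via fatigue → elevated heart rate → hyperreflexia)
Only (F) is consistent with every observation.

F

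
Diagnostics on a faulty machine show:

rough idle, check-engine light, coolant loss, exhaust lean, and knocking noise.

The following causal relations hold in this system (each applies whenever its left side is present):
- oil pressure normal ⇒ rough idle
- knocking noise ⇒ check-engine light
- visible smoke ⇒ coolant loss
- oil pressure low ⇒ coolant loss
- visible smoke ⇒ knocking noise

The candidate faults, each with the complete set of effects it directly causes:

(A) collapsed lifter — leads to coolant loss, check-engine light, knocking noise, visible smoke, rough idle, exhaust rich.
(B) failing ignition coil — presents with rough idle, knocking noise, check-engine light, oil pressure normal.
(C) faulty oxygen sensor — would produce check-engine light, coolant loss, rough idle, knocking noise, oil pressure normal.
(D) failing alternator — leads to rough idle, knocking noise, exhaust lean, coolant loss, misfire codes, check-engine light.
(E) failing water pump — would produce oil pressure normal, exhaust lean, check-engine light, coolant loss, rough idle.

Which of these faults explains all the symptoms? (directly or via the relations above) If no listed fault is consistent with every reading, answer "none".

D

Per-candidate check:
(A) collapsed lifter — fails on exhaust lean (predicts exhaust rich, not exhaust lean)
(B) failing ignition coil — does not account for coolant loss, exhaust lean
(C) faulty oxygen sensor — does not account for exhaust lean
(D) failing alternator — rough idle match; check-engine light match; coolant loss match; exhaust lean match; knocking noise match
(E) failing water pump — does not account for knocking noise
(D) is the only candidate with no mismatches.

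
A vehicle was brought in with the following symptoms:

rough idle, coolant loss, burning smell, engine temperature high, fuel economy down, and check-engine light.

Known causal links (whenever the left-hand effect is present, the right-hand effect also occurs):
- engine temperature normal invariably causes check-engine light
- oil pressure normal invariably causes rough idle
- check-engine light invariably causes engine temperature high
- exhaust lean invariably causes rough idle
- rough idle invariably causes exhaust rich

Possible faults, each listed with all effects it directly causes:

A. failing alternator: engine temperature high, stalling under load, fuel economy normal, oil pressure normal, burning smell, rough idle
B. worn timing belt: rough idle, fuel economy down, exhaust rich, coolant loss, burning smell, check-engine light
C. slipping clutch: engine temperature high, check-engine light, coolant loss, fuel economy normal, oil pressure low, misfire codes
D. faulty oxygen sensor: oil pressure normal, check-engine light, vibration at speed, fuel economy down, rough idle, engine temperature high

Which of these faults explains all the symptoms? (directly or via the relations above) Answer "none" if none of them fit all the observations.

Testing each hypothesis:
(A) failing alternator — rough idle ✓; coolant loss ✗; burning smell ✓; engine temperature high ✓; fuel economy down ✗; check-engine light ✗
(B) worn timing belt — rough idle ✓; coolant loss ✓; burning smell ✓; engine temperature high ✓ (by check-engine light → engine temperature high); fuel economy down ✓; check-engine light ✓
(C) slipping clutch — rough idle ✗; coolant loss ✓; burning smell ✗; engine temperature high ✓; fuel economy down ✗; check-engine light ✓
(D) faulty oxygen sensor — rough idle ✓; coolant loss ✗; burning smell ✗; engine temperature high ✓; fuel economy down ✓; check-engine light ✓
Only (B) is consistent with every observation.

B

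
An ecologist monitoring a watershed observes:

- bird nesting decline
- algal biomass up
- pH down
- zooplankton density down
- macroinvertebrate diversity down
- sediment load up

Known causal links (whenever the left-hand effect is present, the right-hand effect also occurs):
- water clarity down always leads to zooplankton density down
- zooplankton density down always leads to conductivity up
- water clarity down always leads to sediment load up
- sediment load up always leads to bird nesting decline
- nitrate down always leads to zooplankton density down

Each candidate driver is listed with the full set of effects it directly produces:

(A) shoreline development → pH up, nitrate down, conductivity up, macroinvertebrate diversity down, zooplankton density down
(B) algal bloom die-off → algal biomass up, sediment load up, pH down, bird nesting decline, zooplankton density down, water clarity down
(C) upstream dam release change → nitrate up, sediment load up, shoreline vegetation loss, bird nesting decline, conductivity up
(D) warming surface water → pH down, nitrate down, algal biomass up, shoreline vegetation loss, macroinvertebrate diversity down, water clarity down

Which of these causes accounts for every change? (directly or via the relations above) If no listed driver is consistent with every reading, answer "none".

Testing each hypothesis:
(A) shoreline development — bird nesting decline ✗; algal biomass up ✗; pH down ✗; zooplankton density down ✓; macroinvertebrate diversity down ✓; sediment load up ✗
(B) algal bloom die-off — bird nesting decline ✓; algal biomass up ✓; pH down ✓; zooplankton density down ✓; macroinvertebrate diversity down ✗; sediment load up ✓
(C) upstream dam release change — bird nesting decline ✓; algal biomass up ✗; pH down ✗; zooplankton density down ✗; macroinvertebrate diversity down ✗; sediment load up ✓
(D) warming surface water — accounts for every observation (bird nesting decline via water clarity down → sediment load up → bird nesting decline)
Only (D) is consistent with every observation.

D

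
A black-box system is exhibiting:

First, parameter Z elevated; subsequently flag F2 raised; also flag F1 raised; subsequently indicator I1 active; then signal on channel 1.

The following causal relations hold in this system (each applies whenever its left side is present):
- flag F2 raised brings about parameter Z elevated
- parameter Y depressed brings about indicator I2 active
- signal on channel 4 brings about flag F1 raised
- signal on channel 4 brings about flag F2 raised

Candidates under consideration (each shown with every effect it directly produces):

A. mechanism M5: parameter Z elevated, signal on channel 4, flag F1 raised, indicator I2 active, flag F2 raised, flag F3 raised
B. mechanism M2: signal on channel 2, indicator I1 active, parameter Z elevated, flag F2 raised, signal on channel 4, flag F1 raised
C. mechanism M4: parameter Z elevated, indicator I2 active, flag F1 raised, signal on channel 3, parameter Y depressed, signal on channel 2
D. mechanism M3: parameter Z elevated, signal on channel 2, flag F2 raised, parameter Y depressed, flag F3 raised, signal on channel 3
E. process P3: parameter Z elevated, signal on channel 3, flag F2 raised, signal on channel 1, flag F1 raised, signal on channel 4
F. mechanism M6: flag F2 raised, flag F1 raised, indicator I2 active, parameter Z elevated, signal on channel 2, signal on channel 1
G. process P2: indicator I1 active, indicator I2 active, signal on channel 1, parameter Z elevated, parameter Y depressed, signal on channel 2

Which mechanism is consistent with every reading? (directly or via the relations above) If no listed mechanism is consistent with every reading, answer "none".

Per-candidate check:
(A) mechanism M5 — does not account for indicator I1 active, signal on channel 1
(B) mechanism M2 — does not account for signal on channel 1
(C) mechanism M4 — does not account for flag F2 raised, indicator I1 active, signal on channel 1
(D) mechanism M3 — parameter Z elevated match; flag F2 raised match; flag F1 raised miss; indicator I1 active miss; signal on channel 1 miss
(E) process P3 — parameter Z elevated match; flag F2 raised match; flag F1 raised match; indicator I1 active miss; signal on channel 1 match
(F) mechanism M6 — does not account for indicator I1 active
(G) process P2 — parameter Z elevated match; flag F2 raised miss; flag F1 raised miss; indicator I1 active match; signal on channel 1 match
No candidate is consistent with all observations.

none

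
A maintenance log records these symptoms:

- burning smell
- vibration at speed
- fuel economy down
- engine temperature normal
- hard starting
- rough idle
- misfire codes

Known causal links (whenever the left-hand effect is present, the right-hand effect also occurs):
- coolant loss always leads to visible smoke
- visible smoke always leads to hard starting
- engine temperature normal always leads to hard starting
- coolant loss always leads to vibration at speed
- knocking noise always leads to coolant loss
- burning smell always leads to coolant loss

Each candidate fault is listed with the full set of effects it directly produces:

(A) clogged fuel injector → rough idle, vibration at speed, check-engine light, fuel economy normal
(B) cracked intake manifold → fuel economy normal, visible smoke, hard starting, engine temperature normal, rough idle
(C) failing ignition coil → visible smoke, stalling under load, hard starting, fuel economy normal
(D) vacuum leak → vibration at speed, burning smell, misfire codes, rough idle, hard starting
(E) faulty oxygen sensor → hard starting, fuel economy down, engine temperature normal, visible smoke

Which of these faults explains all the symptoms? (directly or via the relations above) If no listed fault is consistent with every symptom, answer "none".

none

Checking each candidate against the observations:
(A) clogged fuel injector — burning smell NO; vibration at speed yes; fuel economy down NO; engine temperature normal NO; hard starting NO; rough idle yes; misfire codes NO
(B) cracked intake manifold — burning smell NO; vibration at speed NO; fuel economy down NO; engine temperature normal yes; hard starting yes; rough idle yes; misfire codes NO
(C) failing ignition coil — burning smell NO; vibration at speed NO; fuel economy down NO; engine temperature normal NO; hard starting yes; rough idle NO; misfire codes NO
(D) vacuum leak — burning smell yes; vibration at speed yes; fuel economy down NO; engine temperature normal NO; hard starting yes; rough idle yes; misfire codes yes
(E) faulty oxygen sensor — burning smell NO; vibration at speed NO; fuel economy down yes; engine temperature normal yes; hard starting yes; rough idle NO; misfire codes NO
No candidate is consistent with all observations.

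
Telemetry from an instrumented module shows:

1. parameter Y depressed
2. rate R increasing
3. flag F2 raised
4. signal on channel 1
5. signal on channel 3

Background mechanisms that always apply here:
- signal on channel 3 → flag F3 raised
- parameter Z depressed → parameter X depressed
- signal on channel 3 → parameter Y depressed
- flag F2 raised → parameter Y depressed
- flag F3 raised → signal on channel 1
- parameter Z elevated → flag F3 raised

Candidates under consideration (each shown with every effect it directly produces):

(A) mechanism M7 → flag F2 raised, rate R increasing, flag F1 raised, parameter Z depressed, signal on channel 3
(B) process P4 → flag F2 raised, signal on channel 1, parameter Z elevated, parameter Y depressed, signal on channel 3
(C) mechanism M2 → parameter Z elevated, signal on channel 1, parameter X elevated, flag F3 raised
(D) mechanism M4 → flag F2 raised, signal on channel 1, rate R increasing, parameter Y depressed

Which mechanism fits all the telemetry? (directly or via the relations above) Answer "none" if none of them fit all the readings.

Checking each candidate against the observations:
(A) mechanism M7 — parameter Y depressed ✓ (through flag F2 raised → parameter Y depressed); rate R increasing ✓; flag F2 raised ✓; signal on channel 1 ✓ (through signal on channel 3 → flag F3 raised → signal on channel 1); signal on channel 3 ✓
(B) process P4 — parameter Y depressed ✓; rate R increasing ✗; flag F2 raised ✓; signal on channel 1 ✓; signal on channel 3 ✓
(C) mechanism M2 — does not account for parameter Y depressed, rate R increasing, flag F2 raised, signal on channel 3
(D) mechanism M4 — does not account for signal on channel 3
(A) alone accounts for all the evidence.

A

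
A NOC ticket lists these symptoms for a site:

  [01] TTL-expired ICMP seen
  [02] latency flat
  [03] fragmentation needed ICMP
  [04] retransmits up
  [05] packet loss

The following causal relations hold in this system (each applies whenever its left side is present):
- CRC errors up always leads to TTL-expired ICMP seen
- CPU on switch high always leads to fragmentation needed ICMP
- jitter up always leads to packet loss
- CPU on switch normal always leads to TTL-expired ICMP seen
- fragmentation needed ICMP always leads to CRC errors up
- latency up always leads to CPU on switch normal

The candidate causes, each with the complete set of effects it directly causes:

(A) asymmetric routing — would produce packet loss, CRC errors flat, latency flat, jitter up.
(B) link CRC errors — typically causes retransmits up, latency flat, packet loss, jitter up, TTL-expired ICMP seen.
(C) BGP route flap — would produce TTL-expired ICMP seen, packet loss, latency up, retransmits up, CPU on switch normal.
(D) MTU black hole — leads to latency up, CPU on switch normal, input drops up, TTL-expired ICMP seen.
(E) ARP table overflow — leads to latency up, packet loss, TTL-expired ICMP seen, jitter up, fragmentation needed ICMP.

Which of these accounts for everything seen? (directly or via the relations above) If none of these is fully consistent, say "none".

none

Per-candidate check:
(A) asymmetric routing — does not account for TTL-expired ICMP seen, fragmentation needed ICMP, retransmits up
(B) link CRC errors — TTL-expired ICMP seen match; latency flat match; fragmentation needed ICMP miss; retransmits up match; packet loss match
(C) BGP route flap — fails on latency flat, fragmentation needed ICMP (predicts latency up, not latency flat)
(D) MTU black hole — TTL-expired ICMP seen match; latency flat miss; fragmentation needed ICMP miss; retransmits up miss; packet loss miss
(E) ARP table overflow — fails on latency flat, retransmits up (predicts latency up, not latency flat)
Every candidate fails on at least one observation.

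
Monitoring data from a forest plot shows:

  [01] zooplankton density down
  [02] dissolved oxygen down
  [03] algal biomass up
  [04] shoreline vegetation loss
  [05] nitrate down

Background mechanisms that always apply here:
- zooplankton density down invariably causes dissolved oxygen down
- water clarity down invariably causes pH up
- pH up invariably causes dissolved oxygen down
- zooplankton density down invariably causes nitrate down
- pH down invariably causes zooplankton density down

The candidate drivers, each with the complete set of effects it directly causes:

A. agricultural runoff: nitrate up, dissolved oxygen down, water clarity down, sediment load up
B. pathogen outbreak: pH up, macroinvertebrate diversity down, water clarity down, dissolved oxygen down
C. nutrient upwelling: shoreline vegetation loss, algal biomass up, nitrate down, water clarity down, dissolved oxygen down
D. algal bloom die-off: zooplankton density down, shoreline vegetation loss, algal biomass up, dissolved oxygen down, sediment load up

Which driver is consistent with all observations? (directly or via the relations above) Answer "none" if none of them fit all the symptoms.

Per-candidate check:
(A) agricultural runoff — fails on zooplankton density down, algal biomass up, shoreline vegetation loss, nitrate down (predicts nitrate up, not nitrate down)
(B) pathogen outbreak — zooplankton density down miss; dissolved oxygen down match; algal biomass up miss; shoreline vegetation loss miss; nitrate down miss
(C) nutrient upwelling — does not account for zooplankton density down
(D) algal bloom die-off — zooplankton density down match; dissolved oxygen down match; algal biomass up match; shoreline vegetation loss match; nitrate down match (via zooplankton density down → nitrate down)
Only (D) is consistent with every observation.

D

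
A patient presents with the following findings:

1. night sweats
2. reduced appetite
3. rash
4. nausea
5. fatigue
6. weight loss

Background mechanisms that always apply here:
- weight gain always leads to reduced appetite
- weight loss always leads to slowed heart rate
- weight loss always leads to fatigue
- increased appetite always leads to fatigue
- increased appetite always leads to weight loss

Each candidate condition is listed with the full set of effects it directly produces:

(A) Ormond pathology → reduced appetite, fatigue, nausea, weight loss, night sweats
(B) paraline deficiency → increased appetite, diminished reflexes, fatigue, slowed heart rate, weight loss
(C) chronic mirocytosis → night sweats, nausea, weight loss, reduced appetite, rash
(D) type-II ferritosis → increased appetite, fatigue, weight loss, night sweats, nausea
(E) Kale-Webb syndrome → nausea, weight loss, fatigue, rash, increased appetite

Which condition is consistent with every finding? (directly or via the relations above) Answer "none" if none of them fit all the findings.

Per-candidate check:
(A) Ormond pathology — does not account for rash
(B) paraline deficiency — fails on night sweats, reduced appetite, rash, nausea (predicts increased appetite, not reduced appetite)
(C) chronic mirocytosis — accounts for every observation (fatigue via weight loss → fatigue)
(D) type-II ferritosis — fails on reduced appetite, rash (predicts increased appetite, not reduced appetite)
(E) Kale-Webb syndrome — night sweats miss; reduced appetite miss; rash match; nausea match; fatigue match; weight loss match
(C) alone accounts for all the evidence.

C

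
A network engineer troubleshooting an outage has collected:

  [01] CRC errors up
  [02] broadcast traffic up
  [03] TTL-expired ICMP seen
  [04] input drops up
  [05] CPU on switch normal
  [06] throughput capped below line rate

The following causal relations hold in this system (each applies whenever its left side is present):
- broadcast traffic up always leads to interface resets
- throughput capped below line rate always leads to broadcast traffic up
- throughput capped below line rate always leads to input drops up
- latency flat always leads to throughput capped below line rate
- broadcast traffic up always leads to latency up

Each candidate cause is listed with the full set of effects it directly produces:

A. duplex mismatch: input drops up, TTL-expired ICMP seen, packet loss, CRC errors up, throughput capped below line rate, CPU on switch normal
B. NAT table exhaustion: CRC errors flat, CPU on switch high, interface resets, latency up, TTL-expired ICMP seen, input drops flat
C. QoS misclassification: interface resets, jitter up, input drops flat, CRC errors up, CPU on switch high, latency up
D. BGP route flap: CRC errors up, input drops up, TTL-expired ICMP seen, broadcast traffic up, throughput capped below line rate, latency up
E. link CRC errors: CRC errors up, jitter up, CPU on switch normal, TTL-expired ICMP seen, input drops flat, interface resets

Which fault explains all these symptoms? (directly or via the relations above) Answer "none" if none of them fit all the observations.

For each candidate, compare predicted effects to what was observed:
(A) duplex mismatch — CRC errors up +; broadcast traffic up + (via throughput capped below line rate → broadcast traffic up); TTL-expired ICMP seen +; input drops up +; CPU on switch normal +; throughput capped below line rate +
(B) NAT table exhaustion — CRC errors up -; broadcast traffic up -; TTL-expired ICMP seen +; input drops up -; CPU on switch normal -; throughput capped below line rate -
(C) QoS misclassification — CRC errors up +; broadcast traffic up -; TTL-expired ICMP seen -; input drops up -; CPU on switch normal -; throughput capped below line rate -
(D) BGP route flap — CRC errors up +; broadcast traffic up +; TTL-expired ICMP seen +; input drops up +; CPU on switch normal -; throughput capped below line rate +
(E) link CRC errors — fails on broadcast traffic up, input drops up, throughput capped below line rate (predicts input drops flat, not input drops up)
(A) is the only candidate with no mismatches.

A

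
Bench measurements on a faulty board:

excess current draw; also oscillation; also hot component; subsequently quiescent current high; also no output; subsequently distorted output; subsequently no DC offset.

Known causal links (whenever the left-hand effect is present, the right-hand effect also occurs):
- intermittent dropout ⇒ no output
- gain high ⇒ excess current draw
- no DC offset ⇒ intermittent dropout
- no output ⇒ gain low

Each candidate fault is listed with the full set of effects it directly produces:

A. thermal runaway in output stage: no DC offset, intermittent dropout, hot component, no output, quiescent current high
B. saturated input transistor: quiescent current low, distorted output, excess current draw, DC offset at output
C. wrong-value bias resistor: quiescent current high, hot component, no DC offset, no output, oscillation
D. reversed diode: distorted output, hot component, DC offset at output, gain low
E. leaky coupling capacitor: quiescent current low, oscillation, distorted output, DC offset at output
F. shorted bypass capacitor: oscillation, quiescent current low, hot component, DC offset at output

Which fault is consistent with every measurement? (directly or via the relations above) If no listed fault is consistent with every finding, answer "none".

Checking each candidate against the observations:
(A) thermal runaway in output stage — excess current draw -; oscillation -; hot component +; quiescent current high +; no output +; distorted output -; no DC offset +
(B) saturated input transistor — fails on oscillation, hot component, quiescent current high, no output, no DC offset (predicts quiescent current low, not quiescent current high; predicts DC offset at output, not no DC offset)
(C) wrong-value bias resistor — excess current draw -; oscillation +; hot component +; quiescent current high +; no output +; distorted output -; no DC offset +
(D) reversed diode — fails on excess current draw, oscillation, quiescent current high, no output, no DC offset (predicts DC offset at output, not no DC offset)
(E) leaky coupling capacitor — excess current draw -; oscillation +; hot component -; quiescent current high -; no output -; distorted output +; no DC offset -
(F) shorted bypass capacitor — fails on excess current draw, quiescent current high, no output, distorted output, no DC offset (predicts quiescent current low, not quiescent current high; predicts DC offset at output, not no DC offset)
Every candidate fails on at least one observation.

none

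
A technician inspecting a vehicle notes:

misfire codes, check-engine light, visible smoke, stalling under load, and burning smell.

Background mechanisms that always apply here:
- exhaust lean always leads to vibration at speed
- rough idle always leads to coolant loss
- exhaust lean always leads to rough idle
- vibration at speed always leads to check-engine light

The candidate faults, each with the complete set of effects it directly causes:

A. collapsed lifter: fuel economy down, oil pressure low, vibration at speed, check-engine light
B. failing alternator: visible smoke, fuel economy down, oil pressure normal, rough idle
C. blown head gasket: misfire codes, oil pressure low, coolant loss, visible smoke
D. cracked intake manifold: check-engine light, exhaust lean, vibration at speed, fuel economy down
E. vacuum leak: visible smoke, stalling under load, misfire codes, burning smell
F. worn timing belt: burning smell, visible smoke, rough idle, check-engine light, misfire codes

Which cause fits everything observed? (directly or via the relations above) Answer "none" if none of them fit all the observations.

none

Per-candidate check:
(A) collapsed lifter — misfire codes miss; check-engine light match; visible smoke miss; stalling under load miss; burning smell miss
(B) failing alternator — does not account for misfire codes, check-engine light, stalling under load, burning smell
(C) blown head gasket — does not account for check-engine light, stalling under load, burning smell
(D) cracked intake manifold — misfire codes miss; check-engine light match; visible smoke miss; stalling under load miss; burning smell miss
(E) vacuum leak — misfire codes match; check-engine light miss; visible smoke match; stalling under load match; burning smell match
(F) worn timing belt — does not account for stalling under load
Every candidate fails on at least one observation.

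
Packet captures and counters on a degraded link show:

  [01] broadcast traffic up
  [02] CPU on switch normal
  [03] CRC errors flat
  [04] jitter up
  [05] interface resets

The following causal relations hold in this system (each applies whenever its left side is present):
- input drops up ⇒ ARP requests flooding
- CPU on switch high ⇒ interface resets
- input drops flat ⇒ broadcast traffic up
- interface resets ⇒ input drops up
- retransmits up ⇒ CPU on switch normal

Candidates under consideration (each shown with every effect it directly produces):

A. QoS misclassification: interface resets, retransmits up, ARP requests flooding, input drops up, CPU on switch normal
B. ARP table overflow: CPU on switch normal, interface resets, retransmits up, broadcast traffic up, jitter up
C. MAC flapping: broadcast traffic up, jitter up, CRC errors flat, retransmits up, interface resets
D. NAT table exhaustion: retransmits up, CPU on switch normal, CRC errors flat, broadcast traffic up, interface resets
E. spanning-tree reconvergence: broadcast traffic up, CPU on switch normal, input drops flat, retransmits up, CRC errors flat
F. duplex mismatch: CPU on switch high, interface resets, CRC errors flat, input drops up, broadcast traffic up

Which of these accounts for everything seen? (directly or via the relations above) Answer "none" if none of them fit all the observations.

Per-candidate check:
(A) QoS misclassification — broadcast traffic up ✗; CPU on switch normal ✓; CRC errors flat ✗; jitter up ✗; interface resets ✓
(B) ARP table overflow — does not account for CRC errors flat
(C) MAC flapping — broadcast traffic up ✓; CPU on switch normal ✓ (by retransmits up → CPU on switch normal); CRC errors flat ✓; jitter up ✓; interface resets ✓
(D) NAT table exhaustion — does not account for jitter up
(E) spanning-tree reconvergence — broadcast traffic up ✓; CPU on switch normal ✓; CRC errors flat ✓; jitter up ✗; interface resets ✗
(F) duplex mismatch — broadcast traffic up ✓; CPU on switch normal ✗; CRC errors flat ✓; jitter up ✗; interface resets ✓
(C) alone accounts for all the evidence.

C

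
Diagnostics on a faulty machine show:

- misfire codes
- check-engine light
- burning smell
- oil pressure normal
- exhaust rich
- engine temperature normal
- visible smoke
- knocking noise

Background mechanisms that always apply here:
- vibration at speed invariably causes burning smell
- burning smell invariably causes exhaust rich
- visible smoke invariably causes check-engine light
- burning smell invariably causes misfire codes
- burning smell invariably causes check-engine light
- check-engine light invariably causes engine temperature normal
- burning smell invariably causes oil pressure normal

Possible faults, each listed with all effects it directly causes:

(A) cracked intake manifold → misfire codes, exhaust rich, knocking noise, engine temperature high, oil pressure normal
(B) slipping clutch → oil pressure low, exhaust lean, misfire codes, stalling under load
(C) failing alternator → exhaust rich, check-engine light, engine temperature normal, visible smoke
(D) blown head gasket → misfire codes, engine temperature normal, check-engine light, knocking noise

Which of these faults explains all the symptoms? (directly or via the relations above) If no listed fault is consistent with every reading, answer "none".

Testing each hypothesis:
(A) cracked intake manifold — fails on check-engine light, burning smell, engine temperature normal, visible smoke (predicts engine temperature high, not engine temperature normal)
(B) slipping clutch — fails on check-engine light, burning smell, oil pressure normal, exhaust rich, engine temperature normal, visible smoke, knocking noise (predicts oil pressure low, not oil pressure normal; predicts exhaust lean, not exhaust rich)
(C) failing alternator — misfire codes -; check-engine light +; burning smell -; oil pressure normal -; exhaust rich +; engine temperature normal +; visible smoke +; knocking noise -
(D) blown head gasket — misfire codes +; check-engine light +; burning smell -; oil pressure normal -; exhaust rich -; engine temperature normal +; visible smoke -; knocking noise +
None of the listed candidates fits everything.

none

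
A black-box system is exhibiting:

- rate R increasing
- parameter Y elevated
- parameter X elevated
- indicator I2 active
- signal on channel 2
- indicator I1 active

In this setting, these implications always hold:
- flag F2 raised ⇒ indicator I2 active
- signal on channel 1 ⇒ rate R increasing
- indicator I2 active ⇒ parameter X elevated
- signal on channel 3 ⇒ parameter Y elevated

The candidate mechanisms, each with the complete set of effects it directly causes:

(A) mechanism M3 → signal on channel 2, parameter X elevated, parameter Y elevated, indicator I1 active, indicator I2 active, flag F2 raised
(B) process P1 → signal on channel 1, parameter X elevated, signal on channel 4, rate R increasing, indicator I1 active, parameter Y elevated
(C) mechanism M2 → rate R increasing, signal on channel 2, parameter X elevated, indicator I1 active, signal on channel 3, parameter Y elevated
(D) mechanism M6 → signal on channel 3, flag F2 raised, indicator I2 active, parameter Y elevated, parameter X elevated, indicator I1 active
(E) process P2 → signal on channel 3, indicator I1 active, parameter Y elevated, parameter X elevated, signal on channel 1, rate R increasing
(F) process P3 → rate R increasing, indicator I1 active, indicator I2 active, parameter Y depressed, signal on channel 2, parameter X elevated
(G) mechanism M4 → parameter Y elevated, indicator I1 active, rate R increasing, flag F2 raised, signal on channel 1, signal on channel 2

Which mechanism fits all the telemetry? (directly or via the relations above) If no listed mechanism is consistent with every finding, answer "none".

Testing each hypothesis:
(A) mechanism M3 — rate R increasing miss; parameter Y elevated match; parameter X elevated match; indicator I2 active match; signal on channel 2 match; indicator I1 active match
(B) process P1 — rate R increasing match; parameter Y elevated match; parameter X elevated match; indicator I2 active miss; signal on channel 2 miss; indicator I1 active match
(C) mechanism M2 — rate R increasing match; parameter Y elevated match; parameter X elevated match; indicator I2 active miss; signal on channel 2 match; indicator I1 active match
(D) mechanism M6 — does not account for rate R increasing, signal on channel 2
(E) process P2 — does not account for indicator I2 active, signal on channel 2
(F) process P3 — fails on parameter Y elevated (predicts parameter Y depressed, not parameter Y elevated)
(G) mechanism M4 — accounts for every observation (parameter X elevated by flag F2 raised → indicator I2 active → parameter X elevated)
Only (G) is consistent with every observation.

G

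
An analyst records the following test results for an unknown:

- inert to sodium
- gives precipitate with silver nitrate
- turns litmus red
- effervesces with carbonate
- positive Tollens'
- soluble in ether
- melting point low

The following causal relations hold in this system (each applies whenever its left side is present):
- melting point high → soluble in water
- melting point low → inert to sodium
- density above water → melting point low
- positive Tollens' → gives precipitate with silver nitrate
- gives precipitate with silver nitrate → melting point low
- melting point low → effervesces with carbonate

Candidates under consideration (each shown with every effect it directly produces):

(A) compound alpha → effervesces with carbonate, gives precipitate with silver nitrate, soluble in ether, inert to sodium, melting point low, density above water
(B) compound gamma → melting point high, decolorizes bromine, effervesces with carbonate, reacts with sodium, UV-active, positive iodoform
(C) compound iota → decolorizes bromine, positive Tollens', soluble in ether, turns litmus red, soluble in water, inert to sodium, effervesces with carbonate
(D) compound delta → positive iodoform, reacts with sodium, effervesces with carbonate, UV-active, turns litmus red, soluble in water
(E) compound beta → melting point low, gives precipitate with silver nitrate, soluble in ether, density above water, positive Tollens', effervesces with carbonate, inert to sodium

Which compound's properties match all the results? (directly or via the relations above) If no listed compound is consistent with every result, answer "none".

C

Testing each hypothesis:
(A) compound alpha — inert to sodium +; gives precipitate with silver nitrate +; turns litmus red -; effervesces with carbonate +; positive Tollens' -; soluble in ether +; melting point low +
(B) compound gamma — fails on inert to sodium, gives precipitate with silver nitrate, turns litmus red, positive Tollens', soluble in ether, melting point low (predicts reacts with sodium, not inert to sodium; predicts melting point high, not melting point low)
(C) compound iota — accounts for every observation (gives precipitate with silver nitrate via positive Tollens' → gives precipitate with silver nitrate)
(D) compound delta — fails on inert to sodium, gives precipitate with silver nitrate, positive Tollens', soluble in ether, melting point low (predicts reacts with sodium, not inert to sodium)
(E) compound beta — does not account for turns litmus red
Only (C) is consistent with every observation.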